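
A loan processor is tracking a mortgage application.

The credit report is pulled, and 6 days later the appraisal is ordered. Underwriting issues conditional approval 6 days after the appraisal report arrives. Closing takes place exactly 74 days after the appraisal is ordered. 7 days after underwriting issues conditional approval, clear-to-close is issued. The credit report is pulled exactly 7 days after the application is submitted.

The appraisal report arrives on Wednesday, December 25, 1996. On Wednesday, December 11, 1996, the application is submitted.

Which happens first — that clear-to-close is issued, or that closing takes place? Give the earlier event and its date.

The appraisal report arrives: Dec 25, 1996.
Underwriting issues conditional approval: Dec 25, 1996 + 6 days = Dec 31, 1996.
Clear-to-close is issued: Dec 31, 1996 + 7 days = Jan 7, 1997.
The application is submitted: Dec 11, 1996.
The credit report is pulled: Dec 11, 1996 + 7 days = Dec 18, 1996.
The appraisal is ordered: Dec 18, 1996 + 6 days = Dec 24, 1996.
Closing takes place: Dec 24, 1996 + 74 days = Mar 8, 1997.
Comparing: clear-to-close is issued on Jan 7, 1997 vs closing takes place on Mar 8, 1997. Earlier: clear-to-close is issued.

Clear-to-close is issued — Tuesday, January 7, 1997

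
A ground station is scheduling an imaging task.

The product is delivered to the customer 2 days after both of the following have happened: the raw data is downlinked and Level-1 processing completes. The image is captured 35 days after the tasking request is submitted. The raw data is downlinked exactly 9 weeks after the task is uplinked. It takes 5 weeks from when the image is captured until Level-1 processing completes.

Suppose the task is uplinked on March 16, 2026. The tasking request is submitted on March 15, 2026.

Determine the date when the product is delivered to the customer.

The task is uplinked: Mar 16, 2026.
The raw data is downlinked: Mar 16, 2026 + 9 weeks = May 18, 2026.
The tasking request is submitted: Mar 15, 2026.
The image is captured: Mar 15, 2026 + 35 days = Apr 19, 2026.
Level-1 processing completes: Apr 19, 2026 + 5 weeks = May 24, 2026.
Both prerequisites met — the raw data is downlinked (May 18, 2026), Level-1 processing completes (May 24, 2026); the later is May 24, 2026.
The product is delivered to the customer: May 24, 2026 + 2 days = May 26, 2026.

May 26, 2026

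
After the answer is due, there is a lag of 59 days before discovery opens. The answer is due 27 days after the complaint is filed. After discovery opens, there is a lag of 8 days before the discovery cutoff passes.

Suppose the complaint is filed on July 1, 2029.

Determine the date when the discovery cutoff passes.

The complaint is filed: Jul 1, 2029.
The answer is due: Jul 1, 2029 + 27 days = Jul 28, 2029.
Discovery opens: Jul 28, 2029 + 59 days = Sep 25, 2029.
The discovery cutoff passes: Sep 25, 2029 + 8 days = Oct 3, 2029.

October 3, 2029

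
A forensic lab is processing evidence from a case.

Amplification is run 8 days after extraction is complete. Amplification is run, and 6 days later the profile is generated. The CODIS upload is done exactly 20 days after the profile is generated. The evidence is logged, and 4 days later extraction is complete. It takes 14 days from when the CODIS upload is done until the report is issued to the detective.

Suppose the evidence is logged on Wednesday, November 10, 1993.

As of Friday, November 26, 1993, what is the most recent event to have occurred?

Amplification is run

The evidence is logged: Nov 10, 1993.
Extraction is complete: Nov 10, 1993 + 4 days = Nov 14, 1993.
Amplification is run: Nov 14, 1993 + 8 days = Nov 22, 1993.
The profile is generated: Nov 22, 1993 + 6 days = Nov 28, 1993.
The CODIS upload is done: Nov 28, 1993 + 20 days = Dec 18, 1993.
The report is issued to the detective: Dec 18, 1993 + 14 days = Jan 1, 1994.
Nov 26, 1993 falls between when amplification is run (Nov 22, 1993) and when the profile is generated (Nov 28, 1993).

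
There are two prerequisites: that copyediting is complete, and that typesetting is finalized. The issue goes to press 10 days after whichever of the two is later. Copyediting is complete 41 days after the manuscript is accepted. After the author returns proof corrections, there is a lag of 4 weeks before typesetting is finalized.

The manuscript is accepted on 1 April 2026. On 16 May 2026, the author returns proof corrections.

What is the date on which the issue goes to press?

23 June 2026

The manuscript is accepted: Apr 1, 2026.
Copyediting is complete: Apr 1, 2026 + 41 days = May 12, 2026.
The author returns proof corrections: May 16, 2026.
Typesetting is finalized: May 16, 2026 + 4 weeks = Jun 13, 2026.
Both prerequisites met — copyediting is complete (May 12, 2026), typesetting is finalized (Jun 13, 2026); the later is Jun 13, 2026.
The issue goes to press: Jun 13, 2026 + 10 days = Jun 23, 2026.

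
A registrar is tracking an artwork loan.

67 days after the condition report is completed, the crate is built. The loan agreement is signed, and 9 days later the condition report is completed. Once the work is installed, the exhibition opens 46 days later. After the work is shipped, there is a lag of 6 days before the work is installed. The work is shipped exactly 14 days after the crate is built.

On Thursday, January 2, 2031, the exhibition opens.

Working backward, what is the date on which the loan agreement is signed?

Tuesday, August 13, 2030

The exhibition opens: Jan 2, 2031.
The work is installed: Jan 2, 2031 − 46 days = Nov 17, 2030.
The work is shipped: Nov 17, 2030 − 6 days = Nov 11, 2030.
The crate is built: Nov 11, 2030 − 14 days = Oct 28, 2030.
The condition report is completed: Oct 28, 2030 − 67 days = Aug 22, 2030.
The loan agreement is signed: Aug 22, 2030 − 9 days = Aug 13, 2030.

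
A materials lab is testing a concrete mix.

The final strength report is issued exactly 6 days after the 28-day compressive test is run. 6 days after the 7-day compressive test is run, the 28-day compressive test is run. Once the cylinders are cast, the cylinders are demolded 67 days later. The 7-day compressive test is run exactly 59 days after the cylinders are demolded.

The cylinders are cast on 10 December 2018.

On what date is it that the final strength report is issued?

The cylinders are cast: Dec 10, 2018.
The cylinders are demolded: Dec 10, 2018 + 67 days = Feb 15, 2019.
The 7-day compressive test is run: Feb 15, 2019 + 59 days = Apr 15, 2019.
The 28-day compressive test is run: Apr 15, 2019 + 6 days = Apr 21, 2019.
The final strength report is issued: Apr 21, 2019 + 6 days = Apr 27, 2019.

27 April 2019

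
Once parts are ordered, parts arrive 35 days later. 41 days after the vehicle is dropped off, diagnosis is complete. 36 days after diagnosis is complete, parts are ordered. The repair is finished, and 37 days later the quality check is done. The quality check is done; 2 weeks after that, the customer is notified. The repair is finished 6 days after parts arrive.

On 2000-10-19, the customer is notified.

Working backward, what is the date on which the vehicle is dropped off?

The customer is notified: Oct 19, 2000.
The quality check is done: Oct 19, 2000 − 2 weeks = Oct 5, 2000.
The repair is finished: Oct 5, 2000 − 37 days = Aug 29, 2000.
Parts arrive: Aug 29, 2000 − 6 days = Aug 23, 2000.
Parts are ordered: Aug 23, 2000 − 35 days = Jul 19, 2000.
Diagnosis is complete: Jul 19, 2000 − 36 days = Jun 13, 2000.
The vehicle is dropped off: Jun 13, 2000 − 41 days = May 3, 2000.

2000-05-03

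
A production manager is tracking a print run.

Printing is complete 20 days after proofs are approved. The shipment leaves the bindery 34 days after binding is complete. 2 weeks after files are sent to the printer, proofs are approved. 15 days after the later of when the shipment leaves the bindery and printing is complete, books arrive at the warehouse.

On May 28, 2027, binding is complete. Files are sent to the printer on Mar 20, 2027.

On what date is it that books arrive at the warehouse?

Binding is complete: May 28, 2027.
The shipment leaves the bindery: May 28, 2027 + 34 days = Jul 1, 2027.
Files are sent to the printer: Mar 20, 2027.
Proofs are approved: Mar 20, 2027 + 2 weeks = Apr 3, 2027.
Printing is complete: Apr 3, 2027 + 20 days = Apr 23, 2027.
Both prerequisites met — the shipment leaves the bindery (Jul 1, 2027), printing is complete (Apr 23, 2027); the later is Jul 1, 2027.
Books arrive at the warehouse: Jul 1, 2027 + 15 days = Jul 16, 2027.

Jul 16, 2027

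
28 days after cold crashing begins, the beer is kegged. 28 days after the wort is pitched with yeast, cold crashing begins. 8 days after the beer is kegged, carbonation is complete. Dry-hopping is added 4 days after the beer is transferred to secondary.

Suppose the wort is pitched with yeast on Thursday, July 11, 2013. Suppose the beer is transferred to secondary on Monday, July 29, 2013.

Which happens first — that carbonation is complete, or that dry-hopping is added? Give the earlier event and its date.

The wort is pitched with yeast: Jul 11, 2013.
Cold crashing begins: Jul 11, 2013 + 28 days = Aug 8, 2013.
The beer is kegged: Aug 8, 2013 + 28 days = Sep 5, 2013.
Carbonation is complete: Sep 5, 2013 + 8 days = Sep 13, 2013.
The beer is transferred to secondary: Jul 29, 2013.
Dry-hopping is added: Jul 29, 2013 + 4 days = Aug 2, 2013.
Comparing: carbonation is complete on Sep 13, 2013 vs dry-hopping is added on Aug 2, 2013. Earlier: dry-hopping is added.

Dry-hopping is added — Friday, August 2, 2013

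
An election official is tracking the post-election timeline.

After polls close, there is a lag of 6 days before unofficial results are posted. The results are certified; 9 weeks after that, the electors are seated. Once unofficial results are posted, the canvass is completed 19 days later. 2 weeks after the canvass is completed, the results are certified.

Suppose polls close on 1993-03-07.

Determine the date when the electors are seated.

1993-06-17

Polls close: Mar 7, 1993.
Unofficial results are posted: Mar 7, 1993 + 6 days = Mar 13, 1993.
The canvass is completed: Mar 13, 1993 + 19 days = Apr 1, 1993.
The results are certified: Apr 1, 1993 + 2 weeks = Apr 15, 1993.
The electors are seated: Apr 15, 1993 + 9 weeks = Jun 17, 1993.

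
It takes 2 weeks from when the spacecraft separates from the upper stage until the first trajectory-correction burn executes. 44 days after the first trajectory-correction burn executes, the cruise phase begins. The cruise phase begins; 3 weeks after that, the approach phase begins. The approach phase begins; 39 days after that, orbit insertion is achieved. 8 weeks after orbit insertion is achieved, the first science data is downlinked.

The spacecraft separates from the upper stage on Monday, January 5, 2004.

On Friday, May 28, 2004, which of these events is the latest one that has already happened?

The spacecraft separates from the upper stage: Jan 5, 2004.
The first trajectory-correction burn executes: Jan 5, 2004 + 2 weeks = Jan 19, 2004.
The cruise phase begins: Jan 19, 2004 + 44 days = Mar 3, 2004.
The approach phase begins: Mar 3, 2004 + 3 weeks = Mar 24, 2004.
Orbit insertion is achieved: Mar 24, 2004 + 39 days = May 2, 2004.
The first science data is downlinked: May 2, 2004 + 8 weeks = Jun 27, 2004.
May 28, 2004 falls between when orbit insertion is achieved (May 2, 2004) and when the first science data is downlinked (Jun 27, 2004).

Orbit insertion is achieved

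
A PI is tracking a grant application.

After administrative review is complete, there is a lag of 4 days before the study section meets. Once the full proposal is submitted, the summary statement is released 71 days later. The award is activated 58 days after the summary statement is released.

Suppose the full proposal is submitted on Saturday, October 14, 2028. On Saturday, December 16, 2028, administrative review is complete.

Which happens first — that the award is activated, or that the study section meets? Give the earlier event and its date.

The full proposal is submitted: Oct 14, 2028.
The summary statement is released: Oct 14, 2028 + 71 days = Dec 24, 2028.
The award is activated: Dec 24, 2028 + 58 days = Feb 20, 2029.
Administrative review is complete: Dec 16, 2028.
The study section meets: Dec 16, 2028 + 4 days = Dec 20, 2028.
Comparing: the award is activated on Feb 20, 2029 vs the study section meets on Dec 20, 2028. Earlier: the study section meets.

The study section meets — Wednesday, December 20, 2028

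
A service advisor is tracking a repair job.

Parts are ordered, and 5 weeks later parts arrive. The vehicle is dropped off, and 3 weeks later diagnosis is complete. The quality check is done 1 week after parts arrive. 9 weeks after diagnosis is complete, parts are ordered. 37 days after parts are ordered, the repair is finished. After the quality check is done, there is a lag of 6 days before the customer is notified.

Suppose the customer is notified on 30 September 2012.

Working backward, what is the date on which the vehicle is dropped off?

The customer is notified: Sep 30, 2012.
The quality check is done: Sep 30, 2012 − 6 days = Sep 24, 2012.
Parts arrive: Sep 24, 2012 − 1 week = Sep 17, 2012.
Parts are ordered: Sep 17, 2012 − 5 weeks = Aug 13, 2012.
Diagnosis is complete: Aug 13, 2012 − 9 weeks = Jun 11, 2012.
The vehicle is dropped off: Jun 11, 2012 − 3 weeks = May 21, 2012.

21 May 2012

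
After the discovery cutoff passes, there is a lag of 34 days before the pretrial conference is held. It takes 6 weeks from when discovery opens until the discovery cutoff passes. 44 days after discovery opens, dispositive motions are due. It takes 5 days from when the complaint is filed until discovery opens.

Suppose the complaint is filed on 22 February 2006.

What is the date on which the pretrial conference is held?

The complaint is filed: Feb 22, 2006.
Discovery opens: Feb 22, 2006 + 5 days = Feb 27, 2006.
The discovery cutoff passes: Feb 27, 2006 + 6 weeks = Apr 10, 2006.
The pretrial conference is held: Apr 10, 2006 + 34 days = May 14, 2006.

14 May 2006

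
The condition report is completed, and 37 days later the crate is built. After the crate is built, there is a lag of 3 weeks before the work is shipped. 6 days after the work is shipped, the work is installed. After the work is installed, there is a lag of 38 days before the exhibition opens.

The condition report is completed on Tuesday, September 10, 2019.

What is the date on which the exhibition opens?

Saturday, December 21, 2019

The condition report is completed: Sep 10, 2019.
The crate is built: Sep 10, 2019 + 37 days = Oct 17, 2019.
The work is shipped: Oct 17, 2019 + 3 weeks = Nov 7, 2019.
The work is installed: Nov 7, 2019 + 6 days = Nov 13, 2019.
The exhibition opens: Nov 13, 2019 + 38 days = Dec 21, 2019.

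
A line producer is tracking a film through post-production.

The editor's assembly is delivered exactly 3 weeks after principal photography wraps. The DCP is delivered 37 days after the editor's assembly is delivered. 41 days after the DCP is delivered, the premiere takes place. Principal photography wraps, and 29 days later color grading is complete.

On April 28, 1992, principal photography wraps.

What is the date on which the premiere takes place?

Principal photography wraps: Apr 28, 1992.
The editor's assembly is delivered: Apr 28, 1992 + 3 weeks = May 19, 1992.
The DCP is delivered: May 19, 1992 + 37 days = Jun 25, 1992.
The premiere takes place: Jun 25, 1992 + 41 days = Aug 5, 1992.

August 5, 1992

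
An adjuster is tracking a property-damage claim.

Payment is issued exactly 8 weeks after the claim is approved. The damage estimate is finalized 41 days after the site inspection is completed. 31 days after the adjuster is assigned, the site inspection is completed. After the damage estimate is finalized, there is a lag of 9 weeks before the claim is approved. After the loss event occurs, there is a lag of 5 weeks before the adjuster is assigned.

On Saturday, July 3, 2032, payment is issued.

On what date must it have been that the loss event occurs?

Payment is issued: Jul 3, 2032.
The claim is approved: Jul 3, 2032 − 8 weeks = May 8, 2032.
The damage estimate is finalized: May 8, 2032 − 9 weeks = Mar 6, 2032.
The site inspection is completed: Mar 6, 2032 − 41 days = Jan 25, 2032.
The adjuster is assigned: Jan 25, 2032 − 31 days = Dec 25, 2031.
The loss event occurs: Dec 25, 2031 − 5 weeks = Nov 20, 2031.

Thursday, November 20, 2031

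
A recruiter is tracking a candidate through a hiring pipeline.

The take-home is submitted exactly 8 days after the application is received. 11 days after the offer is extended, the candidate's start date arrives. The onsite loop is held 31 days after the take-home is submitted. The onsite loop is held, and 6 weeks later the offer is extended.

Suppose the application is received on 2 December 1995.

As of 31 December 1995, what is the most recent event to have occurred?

The take-home is submitted

The application is received: Dec 2, 1995.
The take-home is submitted: Dec 2, 1995 + 8 days = Dec 10, 1995.
The onsite loop is held: Dec 10, 1995 + 31 days = Jan 10, 1996.
The offer is extended: Jan 10, 1996 + 6 weeks = Feb 21, 1996.
The candidate's start date arrives: Feb 21, 1996 + 11 days = Mar 3, 1996.
Dec 31, 1995 falls between when the take-home is submitted (Dec 10, 1995) and when the onsite loop is held (Jan 10, 1996).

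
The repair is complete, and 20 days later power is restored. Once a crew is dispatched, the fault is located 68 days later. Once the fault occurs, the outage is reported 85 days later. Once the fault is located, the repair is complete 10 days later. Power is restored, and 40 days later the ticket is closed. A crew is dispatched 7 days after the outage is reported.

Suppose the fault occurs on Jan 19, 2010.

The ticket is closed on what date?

Sep 6, 2010

The fault occurs: Jan 19, 2010.
The outage is reported: Jan 19, 2010 + 85 days = Apr 14, 2010.
A crew is dispatched: Apr 14, 2010 + 7 days = Apr 21, 2010.
The fault is located: Apr 21, 2010 + 68 days = Jun 28, 2010.
The repair is complete: Jun 28, 2010 + 10 days = Jul 8, 2010.
Power is restored: Jul 8, 2010 + 20 days = Jul 28, 2010.
The ticket is closed: Jul 28, 2010 + 40 days = Sep 6, 2010.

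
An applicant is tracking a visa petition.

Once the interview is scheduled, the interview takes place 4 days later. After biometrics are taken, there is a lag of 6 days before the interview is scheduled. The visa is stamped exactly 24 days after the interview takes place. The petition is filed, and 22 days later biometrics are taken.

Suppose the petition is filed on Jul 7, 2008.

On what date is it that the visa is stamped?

The petition is filed: Jul 7, 2008.
Biometrics are taken: Jul 7, 2008 + 22 days = Jul 29, 2008.
The interview is scheduled: Jul 29, 2008 + 6 days = Aug 4, 2008.
The interview takes place: Aug 4, 2008 + 4 days = Aug 8, 2008.
The visa is stamped: Aug 8, 2008 + 24 days = Sep 1, 2008.

Sep 1, 2008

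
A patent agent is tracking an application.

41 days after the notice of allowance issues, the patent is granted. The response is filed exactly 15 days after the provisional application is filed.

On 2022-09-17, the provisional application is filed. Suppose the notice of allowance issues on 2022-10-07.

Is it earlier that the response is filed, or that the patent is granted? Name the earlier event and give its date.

The provisional application is filed: Sep 17, 2022.
The response is filed: Sep 17, 2022 + 15 days = Oct 2, 2022.
The notice of allowance issues: Oct 7, 2022.
The patent is granted: Oct 7, 2022 + 41 days = Nov 17, 2022.
Comparing: the response is filed on Oct 2, 2022 vs the patent is granted on Nov 17, 2022. Earlier: the response is filed.

The response is filed — 2022-10-02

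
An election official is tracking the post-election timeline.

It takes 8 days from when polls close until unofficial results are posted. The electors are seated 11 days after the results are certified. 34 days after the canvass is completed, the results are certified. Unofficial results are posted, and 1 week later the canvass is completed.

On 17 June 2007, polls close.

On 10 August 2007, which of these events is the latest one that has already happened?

The results are certified

Polls close: Jun 17, 2007.
Unofficial results are posted: Jun 17, 2007 + 8 days = Jun 25, 2007.
The canvass is completed: Jun 25, 2007 + 1 week = Jul 2, 2007.
The results are certified: Jul 2, 2007 + 34 days = Aug 5, 2007.
The electors are seated: Aug 5, 2007 + 11 days = Aug 16, 2007.
Aug 10, 2007 falls between when the results are certified (Aug 5, 2007) and when the electors are seated (Aug 16, 2007).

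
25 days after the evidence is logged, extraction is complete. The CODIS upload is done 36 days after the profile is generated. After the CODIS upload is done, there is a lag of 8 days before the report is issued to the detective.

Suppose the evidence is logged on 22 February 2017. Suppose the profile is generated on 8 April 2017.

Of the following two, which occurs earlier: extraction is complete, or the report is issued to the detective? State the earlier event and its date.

Extraction is complete — 19 March 2017

The evidence is logged: Feb 22, 2017.
Extraction is complete: Feb 22, 2017 + 25 days = Mar 19, 2017.
The profile is generated: Apr 8, 2017.
The CODIS upload is done: Apr 8, 2017 + 36 days = May 14, 2017.
The report is issued to the detective: May 14, 2017 + 8 days = May 22, 2017.
Comparing: extraction is complete on Mar 19, 2017 vs the report is issued to the detective on May 22, 2017. Earlier: extraction is complete.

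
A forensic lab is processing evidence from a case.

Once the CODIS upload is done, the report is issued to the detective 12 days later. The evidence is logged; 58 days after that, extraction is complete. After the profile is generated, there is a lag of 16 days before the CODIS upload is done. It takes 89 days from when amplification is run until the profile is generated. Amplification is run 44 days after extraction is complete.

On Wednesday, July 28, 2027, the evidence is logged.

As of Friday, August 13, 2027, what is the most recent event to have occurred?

The evidence is logged

The evidence is logged: Jul 28, 2027.
Extraction is complete: Jul 28, 2027 + 58 days = Sep 24, 2027.
Amplification is run: Sep 24, 2027 + 44 days = Nov 7, 2027.
The profile is generated: Nov 7, 2027 + 89 days = Feb 4, 2028.
The CODIS upload is done: Feb 4, 2028 + 16 days = Feb 20, 2028.
The report is issued to the detective: Feb 20, 2028 + 12 days = Mar 3, 2028.
Aug 13, 2027 falls between when the evidence is logged (Jul 28, 2027) and when extraction is complete (Sep 24, 2027).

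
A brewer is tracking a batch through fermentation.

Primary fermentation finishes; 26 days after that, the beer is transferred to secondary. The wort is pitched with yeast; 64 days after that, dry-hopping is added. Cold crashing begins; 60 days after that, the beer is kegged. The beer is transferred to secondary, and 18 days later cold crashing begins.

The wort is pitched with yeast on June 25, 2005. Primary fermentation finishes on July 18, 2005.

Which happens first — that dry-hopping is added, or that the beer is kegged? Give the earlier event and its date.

Dry-hopping is added — August 28, 2005

The wort is pitched with yeast: Jun 25, 2005.
Dry-hopping is added: Jun 25, 2005 + 64 days = Aug 28, 2005.
Primary fermentation finishes: Jul 18, 2005.
The beer is transferred to secondary: Jul 18, 2005 + 26 days = Aug 13, 2005.
Cold crashing begins: Aug 13, 2005 + 18 days = Aug 31, 2005.
The beer is kegged: Aug 31, 2005 + 60 days = Oct 30, 2005.
Comparing: dry-hopping is added on Aug 28, 2005 vs the beer is kegged on Oct 30, 2005. Earlier: dry-hopping is added.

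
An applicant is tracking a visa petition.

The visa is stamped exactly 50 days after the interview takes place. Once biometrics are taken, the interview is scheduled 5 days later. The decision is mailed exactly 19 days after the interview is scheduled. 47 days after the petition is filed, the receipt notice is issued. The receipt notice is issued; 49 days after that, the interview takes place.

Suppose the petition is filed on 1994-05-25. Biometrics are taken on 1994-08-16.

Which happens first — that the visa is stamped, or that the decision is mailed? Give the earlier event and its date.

The decision is mailed — 1994-09-09

The petition is filed: May 25, 1994.
The receipt notice is issued: May 25, 1994 + 47 days = Jul 11, 1994.
The interview takes place: Jul 11, 1994 + 49 days = Aug 29, 1994.
The visa is stamped: Aug 29, 1994 + 50 days = Oct 18, 1994.
Biometrics are taken: Aug 16, 1994.
The interview is scheduled: Aug 16, 1994 + 5 days = Aug 21, 1994.
The decision is mailed: Aug 21, 1994 + 19 days = Sep 9, 1994.
Comparing: the visa is stamped on Oct 18, 1994 vs the decision is mailed on Sep 9, 1994. Earlier: the decision is mailed.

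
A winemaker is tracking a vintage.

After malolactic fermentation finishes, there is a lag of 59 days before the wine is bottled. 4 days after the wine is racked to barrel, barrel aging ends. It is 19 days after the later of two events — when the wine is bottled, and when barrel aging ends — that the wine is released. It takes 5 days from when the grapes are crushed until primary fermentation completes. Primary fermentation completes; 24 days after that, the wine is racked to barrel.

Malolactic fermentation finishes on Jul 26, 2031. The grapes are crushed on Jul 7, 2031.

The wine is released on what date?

Malolactic fermentation finishes: Jul 26, 2031.
The wine is bottled: Jul 26, 2031 + 59 days = Sep 23, 2031.
The grapes are crushed: Jul 7, 2031.
Primary fermentation completes: Jul 7, 2031 + 5 days = Jul 12, 2031.
The wine is racked to barrel: Jul 12, 2031 + 24 days = Aug 5, 2031.
Barrel aging ends: Aug 5, 2031 + 4 days = Aug 9, 2031.
Both prerequisites met — the wine is bottled (Sep 23, 2031), barrel aging ends (Aug 9, 2031); the later is Sep 23, 2031.
The wine is released: Sep 23, 2031 + 19 days = Oct 12, 2031.

Oct 12, 2031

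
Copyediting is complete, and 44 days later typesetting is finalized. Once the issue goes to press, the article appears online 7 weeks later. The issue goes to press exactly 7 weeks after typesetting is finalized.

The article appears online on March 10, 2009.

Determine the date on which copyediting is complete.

October 19, 2008

The article appears online: Mar 10, 2009.
The issue goes to press: Mar 10, 2009 − 7 weeks = Jan 20, 2009.
Typesetting is finalized: Jan 20, 2009 − 7 weeks = Dec 2, 2008.
Copyediting is complete: Dec 2, 2008 − 44 days = Oct 19, 2008.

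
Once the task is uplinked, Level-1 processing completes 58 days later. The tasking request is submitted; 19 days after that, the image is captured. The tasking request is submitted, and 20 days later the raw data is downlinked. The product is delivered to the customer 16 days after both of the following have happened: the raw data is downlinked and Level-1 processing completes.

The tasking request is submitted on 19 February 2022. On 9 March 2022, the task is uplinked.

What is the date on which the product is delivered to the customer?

The tasking request is submitted: Feb 19, 2022.
The raw data is downlinked: Feb 19, 2022 + 20 days = Mar 11, 2022.
The task is uplinked: Mar 9, 2022.
Level-1 processing completes: Mar 9, 2022 + 58 days = May 6, 2022.
Both prerequisites met — the raw data is downlinked (Mar 11, 2022), Level-1 processing completes (May 6, 2022); the later is May 6, 2022.
The product is delivered to the customer: May 6, 2022 + 16 days = May 22, 2022.

22 May 2022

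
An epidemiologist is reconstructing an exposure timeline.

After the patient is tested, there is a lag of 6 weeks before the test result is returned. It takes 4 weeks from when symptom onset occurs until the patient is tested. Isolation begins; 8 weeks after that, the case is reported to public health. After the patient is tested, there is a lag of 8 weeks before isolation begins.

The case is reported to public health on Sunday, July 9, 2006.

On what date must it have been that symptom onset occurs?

Sunday, February 19, 2006

The case is reported to public health: Jul 9, 2006.
Isolation begins: Jul 9, 2006 − 8 weeks = May 14, 2006.
The patient is tested: May 14, 2006 − 8 weeks = Mar 19, 2006.
Symptom onset occurs: Mar 19, 2006 − 4 weeks = Feb 19, 2006.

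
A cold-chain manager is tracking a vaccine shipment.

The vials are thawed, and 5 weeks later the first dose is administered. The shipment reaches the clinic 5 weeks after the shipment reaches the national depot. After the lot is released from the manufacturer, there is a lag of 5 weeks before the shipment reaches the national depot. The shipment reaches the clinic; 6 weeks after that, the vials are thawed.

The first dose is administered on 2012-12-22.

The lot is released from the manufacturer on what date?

2012-07-28

The first dose is administered: Dec 22, 2012.
The vials are thawed: Dec 22, 2012 − 5 weeks = Nov 17, 2012.
The shipment reaches the clinic: Nov 17, 2012 − 6 weeks = Oct 6, 2012.
The shipment reaches the national depot: Oct 6, 2012 − 5 weeks = Sep 1, 2012.
The lot is released from the manufacturer: Sep 1, 2012 − 5 weeks = Jul 28, 2012.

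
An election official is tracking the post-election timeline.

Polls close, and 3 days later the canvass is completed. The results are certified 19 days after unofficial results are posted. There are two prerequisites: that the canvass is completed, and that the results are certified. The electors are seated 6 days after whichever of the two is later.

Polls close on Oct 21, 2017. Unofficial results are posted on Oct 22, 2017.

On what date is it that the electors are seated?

Polls close: Oct 21, 2017.
The canvass is completed: Oct 21, 2017 + 3 days = Oct 24, 2017.
Unofficial results are posted: Oct 22, 2017.
The results are certified: Oct 22, 2017 + 19 days = Nov 10, 2017.
Both prerequisites met — the canvass is completed (Oct 24, 2017), the results are certified (Nov 10, 2017); the later is Nov 10, 2017.
The electors are seated: Nov 10, 2017 + 6 days = Nov 16, 2017.

Nov 16, 2017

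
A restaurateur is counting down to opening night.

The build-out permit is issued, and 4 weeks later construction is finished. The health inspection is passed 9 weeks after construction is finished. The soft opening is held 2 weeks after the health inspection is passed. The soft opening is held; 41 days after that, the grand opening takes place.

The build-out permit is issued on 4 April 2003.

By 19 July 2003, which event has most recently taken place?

The build-out permit is issued: Apr 4, 2003.
Construction is finished: Apr 4, 2003 + 4 weeks = May 2, 2003.
The health inspection is passed: May 2, 2003 + 9 weeks = Jul 4, 2003.
The soft opening is held: Jul 4, 2003 + 2 weeks = Jul 18, 2003.
The grand opening takes place: Jul 18, 2003 + 41 days = Aug 28, 2003.
Jul 19, 2003 falls between when the soft opening is held (Jul 18, 2003) and when the grand opening takes place (Aug 28, 2003).

The soft opening is held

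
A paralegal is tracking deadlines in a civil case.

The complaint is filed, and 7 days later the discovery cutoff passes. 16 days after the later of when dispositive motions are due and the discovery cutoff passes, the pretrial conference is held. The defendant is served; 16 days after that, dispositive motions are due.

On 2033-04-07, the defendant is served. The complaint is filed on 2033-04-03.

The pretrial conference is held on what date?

2033-05-09

The defendant is served: Apr 7, 2033.
Dispositive motions are due: Apr 7, 2033 + 16 days = Apr 23, 2033.
The complaint is filed: Apr 3, 2033.
The discovery cutoff passes: Apr 3, 2033 + 7 days = Apr 10, 2033.
Both prerequisites met — dispositive motions are due (Apr 23, 2033), the discovery cutoff passes (Apr 10, 2033); the later is Apr 23, 2033.
The pretrial conference is held: Apr 23, 2033 + 16 days = May 9, 2033.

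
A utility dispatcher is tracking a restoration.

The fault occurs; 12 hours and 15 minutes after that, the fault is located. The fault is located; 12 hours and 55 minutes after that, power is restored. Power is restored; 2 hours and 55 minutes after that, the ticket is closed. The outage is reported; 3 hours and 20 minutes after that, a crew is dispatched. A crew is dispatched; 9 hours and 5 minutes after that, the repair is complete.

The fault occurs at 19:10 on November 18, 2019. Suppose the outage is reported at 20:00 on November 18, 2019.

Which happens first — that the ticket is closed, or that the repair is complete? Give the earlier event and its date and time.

The fault occurs: 19:10 Nov 18, 2019.
The fault is located: 19:10 Nov 18, 2019 + 12h15m = 07:25 Nov 19, 2019.
Power is restored: 07:25 Nov 19, 2019 + 12h55m = 20:20 Nov 19, 2019.
The ticket is closed: 20:20 Nov 19, 2019 + 2h55m = 23:15 Nov 19, 2019.
The outage is reported: 20:00 Nov 18, 2019.
A crew is dispatched: 20:00 Nov 18, 2019 + 3h20m = 23:20 Nov 18, 2019.
The repair is complete: 23:20 Nov 18, 2019 + 9h05m = 08:25 Nov 19, 2019.
Comparing: the ticket is closed at 23:15 Nov 19, 2019 vs the repair is complete at 08:25 Nov 19, 2019. Earlier: the repair is complete.

The repair is complete — 08:25 on November 19, 2019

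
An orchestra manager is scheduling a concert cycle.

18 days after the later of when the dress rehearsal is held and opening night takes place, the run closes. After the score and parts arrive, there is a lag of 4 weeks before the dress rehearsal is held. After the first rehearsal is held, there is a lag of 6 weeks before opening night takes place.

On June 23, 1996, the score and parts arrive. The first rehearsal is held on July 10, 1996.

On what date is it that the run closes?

The score and parts arrive: Jun 23, 1996.
The dress rehearsal is held: Jun 23, 1996 + 4 weeks = Jul 21, 1996.
The first rehearsal is held: Jul 10, 1996.
Opening night takes place: Jul 10, 1996 + 6 weeks = Aug 21, 1996.
Both prerequisites met — the dress rehearsal is held (Jul 21, 1996), opening night takes place (Aug 21, 1996); the later is Aug 21, 1996.
The run closes: Aug 21, 1996 + 18 days = Sep 8, 1996.

September 8, 1996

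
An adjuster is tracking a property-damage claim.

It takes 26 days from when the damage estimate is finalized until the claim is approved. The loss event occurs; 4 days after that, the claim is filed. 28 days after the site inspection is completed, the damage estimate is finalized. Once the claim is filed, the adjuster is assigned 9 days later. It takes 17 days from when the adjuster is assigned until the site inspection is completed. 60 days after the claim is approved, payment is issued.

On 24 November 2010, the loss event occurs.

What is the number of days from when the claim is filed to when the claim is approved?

Causal path: the claim is filed → the adjuster is assigned → the site inspection is completed → the damage estimate is finalized → the claim is approved.
Total delay along the path: 9 + 17 + 28 + 26 = 80 days.

80 days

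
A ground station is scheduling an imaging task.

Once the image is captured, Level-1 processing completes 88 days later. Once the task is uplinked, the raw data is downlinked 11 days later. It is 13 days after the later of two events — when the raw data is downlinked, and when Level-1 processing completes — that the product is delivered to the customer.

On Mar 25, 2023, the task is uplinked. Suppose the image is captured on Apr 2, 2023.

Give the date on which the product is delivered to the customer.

Jul 12, 2023

The task is uplinked: Mar 25, 2023.
The raw data is downlinked: Mar 25, 2023 + 11 days = Apr 5, 2023.
The image is captured: Apr 2, 2023.
Level-1 processing completes: Apr 2, 2023 + 88 days = Jun 29, 2023.
Both prerequisites met — the raw data is downlinked (Apr 5, 2023), Level-1 processing completes (Jun 29, 2023); the later is Jun 29, 2023.
The product is delivered to the customer: Jun 29, 2023 + 13 days = Jul 12, 2023.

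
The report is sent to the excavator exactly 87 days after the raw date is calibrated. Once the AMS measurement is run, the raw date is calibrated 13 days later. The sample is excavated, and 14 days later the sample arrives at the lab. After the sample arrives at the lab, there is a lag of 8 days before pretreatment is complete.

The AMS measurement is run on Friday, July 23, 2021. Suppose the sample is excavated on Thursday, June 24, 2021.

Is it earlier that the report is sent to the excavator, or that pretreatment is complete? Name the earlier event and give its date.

The AMS measurement is run: Jul 23, 2021.
The raw date is calibrated: Jul 23, 2021 + 13 days = Aug 5, 2021.
The report is sent to the excavator: Aug 5, 2021 + 87 days = Oct 31, 2021.
The sample is excavated: Jun 24, 2021.
The sample arrives at the lab: Jun 24, 2021 + 14 days = Jul 8, 2021.
Pretreatment is complete: Jul 8, 2021 + 8 days = Jul 16, 2021.
Comparing: the report is sent to the excavator on Oct 31, 2021 vs pretreatment is complete on Jul 16, 2021. Earlier: pretreatment is complete.

Pretreatment is complete — Friday, July 16, 2021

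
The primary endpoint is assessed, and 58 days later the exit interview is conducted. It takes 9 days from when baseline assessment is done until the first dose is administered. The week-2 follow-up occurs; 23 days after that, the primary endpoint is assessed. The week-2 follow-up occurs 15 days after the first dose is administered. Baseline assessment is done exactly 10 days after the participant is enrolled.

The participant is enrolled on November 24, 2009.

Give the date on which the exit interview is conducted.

March 19, 2010

The participant is enrolled: Nov 24, 2009.
Baseline assessment is done: Nov 24, 2009 + 10 days = Dec 4, 2009.
The first dose is administered: Dec 4, 2009 + 9 days = Dec 13, 2009.
The week-2 follow-up occurs: Dec 13, 2009 + 15 days = Dec 28, 2009.
The primary endpoint is assessed: Dec 28, 2009 + 23 days = Jan 20, 2010.
The exit interview is conducted: Jan 20, 2010 + 58 days = Mar 19, 2010.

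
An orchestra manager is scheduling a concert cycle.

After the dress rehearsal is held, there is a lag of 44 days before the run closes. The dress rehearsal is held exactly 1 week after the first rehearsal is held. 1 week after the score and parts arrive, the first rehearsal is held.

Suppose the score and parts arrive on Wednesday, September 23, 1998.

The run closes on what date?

The score and parts arrive: Sep 23, 1998.
The first rehearsal is held: Sep 23, 1998 + 1 week = Sep 30, 1998.
The dress rehearsal is held: Sep 30, 1998 + 1 week = Oct 7, 1998.
The run closes: Oct 7, 1998 + 44 days = Nov 20, 1998.

Friday, November 20, 1998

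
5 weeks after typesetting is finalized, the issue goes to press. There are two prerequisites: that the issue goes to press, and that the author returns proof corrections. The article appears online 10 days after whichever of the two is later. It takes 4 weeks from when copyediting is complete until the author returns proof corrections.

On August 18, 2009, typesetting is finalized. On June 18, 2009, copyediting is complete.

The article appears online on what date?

October 2, 2009

Typesetting is finalized: Aug 18, 2009.
The issue goes to press: Aug 18, 2009 + 5 weeks = Sep 22, 2009.
Copyediting is complete: Jun 18, 2009.
The author returns proof corrections: Jun 18, 2009 + 4 weeks = Jul 16, 2009.
Both prerequisites met — the issue goes to press (Sep 22, 2009), the author returns proof corrections (Jul 16, 2009); the later is Sep 22, 2009.
The article appears online: Sep 22, 2009 + 10 days = Oct 2, 2009.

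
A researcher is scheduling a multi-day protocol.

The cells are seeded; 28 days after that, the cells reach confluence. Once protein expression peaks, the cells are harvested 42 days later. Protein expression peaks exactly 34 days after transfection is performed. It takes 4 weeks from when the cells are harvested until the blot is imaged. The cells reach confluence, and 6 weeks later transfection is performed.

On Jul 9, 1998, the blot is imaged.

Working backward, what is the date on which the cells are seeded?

The blot is imaged: Jul 9, 1998.
The cells are harvested: Jul 9, 1998 − 4 weeks = Jun 11, 1998.
Protein expression peaks: Jun 11, 1998 − 42 days = Apr 30, 1998.
Transfection is performed: Apr 30, 1998 − 34 days = Mar 27, 1998.
The cells reach confluence: Mar 27, 1998 − 6 weeks = Feb 13, 1998.
The cells are seeded: Feb 13, 1998 − 28 days = Jan 16, 1998.

Jan 16, 1998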